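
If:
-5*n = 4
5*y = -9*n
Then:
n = -4/5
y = 36/25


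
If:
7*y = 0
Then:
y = 0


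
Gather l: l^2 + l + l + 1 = l^2 + 2*l + 1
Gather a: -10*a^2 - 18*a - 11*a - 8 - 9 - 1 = -10*a^2 - 29*a - 18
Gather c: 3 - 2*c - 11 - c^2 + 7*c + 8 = -c^2 + 5*c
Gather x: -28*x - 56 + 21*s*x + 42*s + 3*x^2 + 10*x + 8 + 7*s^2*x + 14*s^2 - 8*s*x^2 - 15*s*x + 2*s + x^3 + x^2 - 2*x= 14*s^2 + 44*s + x^3 + x^2*(4 - 8*s) + x*(7*s^2 + 6*s - 20) - 48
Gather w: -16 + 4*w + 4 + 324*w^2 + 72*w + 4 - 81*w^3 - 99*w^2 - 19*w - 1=-81*w^3 + 225*w^2 + 57*w - 9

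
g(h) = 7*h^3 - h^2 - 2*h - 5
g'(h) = 21*h^2 - 2*h - 2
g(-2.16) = -75.89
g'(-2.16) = 100.30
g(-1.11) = -13.59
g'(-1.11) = 26.09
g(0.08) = -5.16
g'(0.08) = -2.03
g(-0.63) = -5.89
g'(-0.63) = 7.59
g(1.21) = 3.52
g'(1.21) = 26.33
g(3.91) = 390.33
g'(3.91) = 311.23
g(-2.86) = -171.22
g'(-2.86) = 175.49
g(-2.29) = -89.73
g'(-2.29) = 112.71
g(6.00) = 1459.00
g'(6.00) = 742.00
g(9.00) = 4999.00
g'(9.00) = 1681.00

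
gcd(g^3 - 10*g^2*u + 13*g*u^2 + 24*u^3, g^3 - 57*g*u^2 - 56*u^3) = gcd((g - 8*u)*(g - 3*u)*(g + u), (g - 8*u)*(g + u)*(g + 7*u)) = -g^2 + 7*g*u + 8*u^2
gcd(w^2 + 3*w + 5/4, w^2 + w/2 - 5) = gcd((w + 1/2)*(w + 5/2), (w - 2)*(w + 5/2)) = w + 5/2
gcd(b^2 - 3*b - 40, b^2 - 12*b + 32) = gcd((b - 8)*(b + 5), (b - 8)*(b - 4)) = b - 8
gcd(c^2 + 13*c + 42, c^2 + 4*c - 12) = c + 6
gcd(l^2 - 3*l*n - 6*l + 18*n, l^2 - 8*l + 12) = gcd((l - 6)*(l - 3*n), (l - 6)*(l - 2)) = l - 6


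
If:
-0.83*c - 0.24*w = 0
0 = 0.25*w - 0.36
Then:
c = -0.42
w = 1.44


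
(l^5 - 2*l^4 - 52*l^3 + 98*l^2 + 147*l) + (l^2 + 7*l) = l^5 - 2*l^4 - 52*l^3 + 99*l^2 + 154*l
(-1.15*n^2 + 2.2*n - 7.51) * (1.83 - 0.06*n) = 0.069*n^3 - 2.2365*n^2 + 4.4766*n - 13.7433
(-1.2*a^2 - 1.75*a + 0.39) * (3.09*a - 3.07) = -3.708*a^3 - 1.7235*a^2 + 6.5776*a - 1.1973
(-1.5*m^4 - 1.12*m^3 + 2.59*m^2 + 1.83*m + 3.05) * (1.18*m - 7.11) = -1.77*m^5 + 9.3434*m^4 + 11.0194*m^3 - 16.2555*m^2 - 9.4123*m - 21.6855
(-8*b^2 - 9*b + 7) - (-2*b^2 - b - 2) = -6*b^2 - 8*b + 9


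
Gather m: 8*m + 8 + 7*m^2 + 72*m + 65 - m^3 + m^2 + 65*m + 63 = -m^3 + 8*m^2 + 145*m + 136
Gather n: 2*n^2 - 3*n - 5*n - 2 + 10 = 2*n^2 - 8*n + 8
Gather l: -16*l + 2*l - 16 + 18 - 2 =-14*l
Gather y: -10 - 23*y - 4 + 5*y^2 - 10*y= 5*y^2 - 33*y - 14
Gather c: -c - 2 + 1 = -c - 1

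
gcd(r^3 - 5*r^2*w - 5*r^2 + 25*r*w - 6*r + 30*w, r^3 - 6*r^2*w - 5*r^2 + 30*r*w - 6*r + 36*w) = r^2 - 5*r - 6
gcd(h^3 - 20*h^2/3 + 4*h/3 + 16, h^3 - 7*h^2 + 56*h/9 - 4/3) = h - 6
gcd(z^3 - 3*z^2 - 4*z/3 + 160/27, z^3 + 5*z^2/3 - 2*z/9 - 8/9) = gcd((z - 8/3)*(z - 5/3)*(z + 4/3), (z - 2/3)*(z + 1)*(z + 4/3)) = z + 4/3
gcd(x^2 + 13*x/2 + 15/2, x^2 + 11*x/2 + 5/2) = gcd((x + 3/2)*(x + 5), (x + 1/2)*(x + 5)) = x + 5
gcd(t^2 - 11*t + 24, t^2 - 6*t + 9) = t - 3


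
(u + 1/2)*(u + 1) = u^2 + 3*u/2 + 1/2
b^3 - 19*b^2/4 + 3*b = b*(b - 4)*(b - 3/4)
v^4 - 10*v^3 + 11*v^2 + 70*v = v*(v - 7)*(v - 5)*(v + 2)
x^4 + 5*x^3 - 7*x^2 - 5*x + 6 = (x - 1)^2*(x + 1)*(x + 6)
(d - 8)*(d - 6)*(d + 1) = d^3 - 13*d^2 + 34*d + 48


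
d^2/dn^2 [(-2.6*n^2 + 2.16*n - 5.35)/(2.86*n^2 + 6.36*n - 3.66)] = (2.8421709430404e-14*n^4 + 129.921792*n^3 - 425.85972*n^2 - 448.226064*n - 513.911928)/(23.393656*n^6 + 156.066768*n^5 + 257.24556*n^4 - 142.18416*n^3 - 329.20236*n^2 + 255.588048*n - 49.027896)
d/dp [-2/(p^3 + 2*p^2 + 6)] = 2*p*(3*p + 4)/(p^3 + 2*p^2 + 6)^2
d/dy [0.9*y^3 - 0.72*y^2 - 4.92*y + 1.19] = 2.7*y^2 - 1.44*y - 4.92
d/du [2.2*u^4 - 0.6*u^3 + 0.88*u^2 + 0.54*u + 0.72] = 8.8*u^3 - 1.8*u^2 + 1.76*u + 0.54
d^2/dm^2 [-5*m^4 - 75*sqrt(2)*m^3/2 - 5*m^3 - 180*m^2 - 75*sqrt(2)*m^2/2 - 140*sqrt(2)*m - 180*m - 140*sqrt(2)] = -60*m^2 - 225*sqrt(2)*m - 30*m - 360 - 75*sqrt(2)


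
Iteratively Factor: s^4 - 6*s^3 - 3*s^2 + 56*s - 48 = (s - 4)*(s^3 - 2*s^2 - 11*s + 12) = (s - 4)^2*(s^2 + 2*s - 3) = (s - 4)^2*(s - 1)*(s + 3)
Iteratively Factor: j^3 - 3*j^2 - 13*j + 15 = (j + 3)*(j^2 - 6*j + 5) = (j - 1)*(j + 3)*(j - 5)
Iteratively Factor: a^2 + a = (a + 1)*(a)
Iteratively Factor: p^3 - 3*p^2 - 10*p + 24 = (p - 2)*(p^2 - p - 12) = (p - 4)*(p - 2)*(p + 3)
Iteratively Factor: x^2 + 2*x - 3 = (x + 3)*(x - 1)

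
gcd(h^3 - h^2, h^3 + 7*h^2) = h^2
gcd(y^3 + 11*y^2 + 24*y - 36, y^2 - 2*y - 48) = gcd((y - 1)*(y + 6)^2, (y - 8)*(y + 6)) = y + 6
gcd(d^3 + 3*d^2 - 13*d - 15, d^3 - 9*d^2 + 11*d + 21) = d^2 - 2*d - 3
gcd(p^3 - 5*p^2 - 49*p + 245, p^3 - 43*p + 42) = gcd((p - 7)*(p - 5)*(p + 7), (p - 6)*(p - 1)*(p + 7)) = p + 7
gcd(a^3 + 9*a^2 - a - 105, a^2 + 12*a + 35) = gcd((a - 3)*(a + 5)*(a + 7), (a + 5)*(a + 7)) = a^2 + 12*a + 35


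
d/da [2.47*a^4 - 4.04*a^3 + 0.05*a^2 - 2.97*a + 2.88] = 9.88*a^3 - 12.12*a^2 + 0.1*a - 2.97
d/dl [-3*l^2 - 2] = -6*l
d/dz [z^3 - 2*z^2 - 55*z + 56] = 3*z^2 - 4*z - 55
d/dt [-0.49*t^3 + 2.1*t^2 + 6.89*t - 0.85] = -1.47*t^2 + 4.2*t + 6.89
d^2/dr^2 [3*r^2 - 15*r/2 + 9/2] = 6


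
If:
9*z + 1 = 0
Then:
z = -1/9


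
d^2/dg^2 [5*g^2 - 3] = 10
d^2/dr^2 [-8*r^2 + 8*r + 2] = -16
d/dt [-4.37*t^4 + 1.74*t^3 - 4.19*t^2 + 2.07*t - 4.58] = -17.48*t^3 + 5.22*t^2 - 8.38*t + 2.07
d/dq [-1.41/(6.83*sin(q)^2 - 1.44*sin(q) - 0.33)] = (19.2606*sin(q) - 2.0304)*cos(q)/(-6.83*sin(q)^2 + 1.44*sin(q) + 0.33)^2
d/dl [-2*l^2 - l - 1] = -4*l - 1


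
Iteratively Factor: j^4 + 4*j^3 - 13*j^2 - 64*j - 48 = (j + 4)*(j^3 - 13*j - 12) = (j + 3)*(j + 4)*(j^2 - 3*j - 4) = (j - 4)*(j + 3)*(j + 4)*(j + 1)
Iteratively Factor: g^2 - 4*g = (g)*(g - 4)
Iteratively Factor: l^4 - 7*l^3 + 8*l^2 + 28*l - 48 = (l - 3)*(l^3 - 4*l^2 - 4*l + 16) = (l - 3)*(l + 2)*(l^2 - 6*l + 8) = (l - 3)*(l - 2)*(l + 2)*(l - 4)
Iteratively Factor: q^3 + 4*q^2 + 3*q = (q)*(q^2 + 4*q + 3) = q*(q + 3)*(q + 1)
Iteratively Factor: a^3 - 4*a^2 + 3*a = (a - 1)*(a^2 - 3*a) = (a - 3)*(a - 1)*(a)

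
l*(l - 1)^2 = l^3 - 2*l^2 + l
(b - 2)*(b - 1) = b^2 - 3*b + 2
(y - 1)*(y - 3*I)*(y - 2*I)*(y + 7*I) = y^4 - y^3 + 2*I*y^3 + 29*y^2 - 2*I*y^2 - 29*y - 42*I*y + 42*I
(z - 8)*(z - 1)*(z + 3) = z^3 - 6*z^2 - 19*z + 24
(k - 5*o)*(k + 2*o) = k^2 - 3*k*o - 10*o^2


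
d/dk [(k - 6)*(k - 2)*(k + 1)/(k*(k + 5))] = (k^4 + 10*k^3 - 39*k^2 - 24*k - 60)/(k^2*(k^2 + 10*k + 25))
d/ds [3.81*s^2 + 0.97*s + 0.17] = 7.62*s + 0.97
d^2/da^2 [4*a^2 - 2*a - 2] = 8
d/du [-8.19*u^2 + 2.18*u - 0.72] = 2.18 - 16.38*u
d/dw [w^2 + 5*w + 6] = 2*w + 5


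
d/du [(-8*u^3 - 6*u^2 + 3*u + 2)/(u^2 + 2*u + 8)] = (-8*u^4 - 32*u^3 - 207*u^2 - 100*u + 20)/(u^4 + 4*u^3 + 20*u^2 + 32*u + 64)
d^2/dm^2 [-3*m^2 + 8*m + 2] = -6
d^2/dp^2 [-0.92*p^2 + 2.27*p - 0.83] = -1.84000000000000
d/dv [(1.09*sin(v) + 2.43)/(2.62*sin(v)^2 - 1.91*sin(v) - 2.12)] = (-2.8558*sin(v)^2 - 12.7332*sin(v) + 2.3305)*cos(v)/(6.8644*sin(v)^4 - 10.0084*sin(v)^3 - 7.4607*sin(v)^2 + 8.0984*sin(v) + 4.4944)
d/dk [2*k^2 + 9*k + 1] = 4*k + 9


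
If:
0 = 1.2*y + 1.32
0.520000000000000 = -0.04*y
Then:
No Solution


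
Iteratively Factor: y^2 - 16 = (y + 4)*(y - 4)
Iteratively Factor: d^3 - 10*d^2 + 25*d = (d)*(d^2 - 10*d + 25) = d*(d - 5)*(d - 5)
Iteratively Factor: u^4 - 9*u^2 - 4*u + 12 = (u - 3)*(u^3 + 3*u^2 - 4) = (u - 3)*(u + 2)*(u^2 + u - 2) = (u - 3)*(u - 1)*(u + 2)*(u + 2)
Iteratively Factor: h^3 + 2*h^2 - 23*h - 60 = (h + 4)*(h^2 - 2*h - 15) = (h + 3)*(h + 4)*(h - 5)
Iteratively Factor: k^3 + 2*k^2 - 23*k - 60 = (k + 3)*(k^2 - k - 20) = (k + 3)*(k + 4)*(k - 5)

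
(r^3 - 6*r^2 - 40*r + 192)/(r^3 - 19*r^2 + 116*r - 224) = (r + 6)/(r - 7)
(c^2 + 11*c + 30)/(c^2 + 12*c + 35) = (c + 6)/(c + 7)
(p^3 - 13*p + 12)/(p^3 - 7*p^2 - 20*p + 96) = (p - 1)/(p - 8)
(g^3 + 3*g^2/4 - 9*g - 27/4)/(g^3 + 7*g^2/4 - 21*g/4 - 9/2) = (g - 3)/(g - 2)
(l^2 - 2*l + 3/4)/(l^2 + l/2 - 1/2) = (l - 3/2)/(l + 1)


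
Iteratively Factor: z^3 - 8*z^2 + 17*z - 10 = (z - 2)*(z^2 - 6*z + 5) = (z - 2)*(z - 1)*(z - 5)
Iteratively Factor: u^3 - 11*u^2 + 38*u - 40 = (u - 5)*(u^2 - 6*u + 8) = (u - 5)*(u - 2)*(u - 4)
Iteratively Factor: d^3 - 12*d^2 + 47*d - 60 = (d - 3)*(d^2 - 9*d + 20) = (d - 5)*(d - 3)*(d - 4)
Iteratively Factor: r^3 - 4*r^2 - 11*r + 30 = (r + 3)*(r^2 - 7*r + 10) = (r - 2)*(r + 3)*(r - 5)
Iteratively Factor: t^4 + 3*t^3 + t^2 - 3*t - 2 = (t - 1)*(t^3 + 4*t^2 + 5*t + 2) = (t - 1)*(t + 1)*(t^2 + 3*t + 2) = (t - 1)*(t + 1)*(t + 2)*(t + 1)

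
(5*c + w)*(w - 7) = 5*c*w - 35*c + w^2 - 7*w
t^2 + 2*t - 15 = (t - 3)*(t + 5)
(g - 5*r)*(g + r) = g^2 - 4*g*r - 5*r^2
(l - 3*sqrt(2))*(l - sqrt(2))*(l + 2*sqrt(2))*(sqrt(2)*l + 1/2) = sqrt(2)*l^4 - 7*l^3/2 - 11*sqrt(2)*l^2 + 19*l + 6*sqrt(2)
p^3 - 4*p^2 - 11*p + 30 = (p - 5)*(p - 2)*(p + 3)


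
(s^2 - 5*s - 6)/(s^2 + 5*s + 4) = (s - 6)/(s + 4)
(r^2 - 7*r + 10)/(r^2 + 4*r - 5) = (r^2 - 7*r + 10)/(r^2 + 4*r - 5)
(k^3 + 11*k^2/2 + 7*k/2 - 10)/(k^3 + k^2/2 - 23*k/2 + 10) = (2*k + 5)/(2*k - 5)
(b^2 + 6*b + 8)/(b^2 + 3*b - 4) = (b + 2)/(b - 1)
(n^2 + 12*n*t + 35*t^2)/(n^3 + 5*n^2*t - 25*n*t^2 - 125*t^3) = (-n - 7*t)/(-n^2 + 25*t^2)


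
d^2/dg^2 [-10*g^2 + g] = -20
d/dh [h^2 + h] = 2*h + 1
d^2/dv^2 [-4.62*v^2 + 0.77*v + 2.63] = -9.24000000000000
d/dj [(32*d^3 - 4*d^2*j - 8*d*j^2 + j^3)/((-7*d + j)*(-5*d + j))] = (244*d^4 - 624*d^3*j + 205*d^2*j^2 - 24*d*j^3 + j^4)/(1225*d^4 - 840*d^3*j + 214*d^2*j^2 - 24*d*j^3 + j^4)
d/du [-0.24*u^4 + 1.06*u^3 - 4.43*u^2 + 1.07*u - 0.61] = -0.96*u^3 + 3.18*u^2 - 8.86*u + 1.07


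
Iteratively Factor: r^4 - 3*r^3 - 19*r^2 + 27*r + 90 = (r - 5)*(r^3 + 2*r^2 - 9*r - 18) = (r - 5)*(r + 2)*(r^2 - 9) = (r - 5)*(r - 3)*(r + 2)*(r + 3)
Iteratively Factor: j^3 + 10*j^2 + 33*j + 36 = (j + 3)*(j^2 + 7*j + 12) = (j + 3)^2*(j + 4)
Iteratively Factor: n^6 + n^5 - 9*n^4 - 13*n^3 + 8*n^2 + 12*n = (n + 2)*(n^5 - n^4 - 7*n^3 + n^2 + 6*n) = (n - 1)*(n + 2)*(n^4 - 7*n^2 - 6*n) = n*(n - 1)*(n + 2)*(n^3 - 7*n - 6) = n*(n - 3)*(n - 1)*(n + 2)*(n^2 + 3*n + 2) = n*(n - 3)*(n - 1)*(n + 1)*(n + 2)*(n + 2)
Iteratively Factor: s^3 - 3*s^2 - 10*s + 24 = (s + 3)*(s^2 - 6*s + 8) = (s - 2)*(s + 3)*(s - 4)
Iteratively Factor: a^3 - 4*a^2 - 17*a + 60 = (a + 4)*(a^2 - 8*a + 15) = (a - 3)*(a + 4)*(a - 5)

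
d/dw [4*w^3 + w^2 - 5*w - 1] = 12*w^2 + 2*w - 5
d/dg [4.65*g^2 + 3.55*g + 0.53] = 9.3*g + 3.55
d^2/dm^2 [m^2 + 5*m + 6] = 2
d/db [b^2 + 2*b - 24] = 2*b + 2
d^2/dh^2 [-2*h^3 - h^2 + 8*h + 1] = -12*h - 2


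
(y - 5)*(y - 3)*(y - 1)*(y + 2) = y^4 - 7*y^3 + 5*y^2 + 31*y - 30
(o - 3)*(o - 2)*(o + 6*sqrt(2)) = o^3 - 5*o^2 + 6*sqrt(2)*o^2 - 30*sqrt(2)*o + 6*o + 36*sqrt(2)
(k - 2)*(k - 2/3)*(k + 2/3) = k^3 - 2*k^2 - 4*k/9 + 8/9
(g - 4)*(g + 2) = g^2 - 2*g - 8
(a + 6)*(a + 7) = a^2 + 13*a + 42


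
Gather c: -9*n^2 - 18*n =-9*n^2 - 18*n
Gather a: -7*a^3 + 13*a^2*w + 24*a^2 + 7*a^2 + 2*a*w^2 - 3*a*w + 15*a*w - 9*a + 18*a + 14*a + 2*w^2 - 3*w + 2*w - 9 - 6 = -7*a^3 + a^2*(13*w + 31) + a*(2*w^2 + 12*w + 23) + 2*w^2 - w - 15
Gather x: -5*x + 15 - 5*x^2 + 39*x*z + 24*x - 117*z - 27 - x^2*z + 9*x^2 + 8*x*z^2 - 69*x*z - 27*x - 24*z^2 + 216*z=x^2*(4 - z) + x*(8*z^2 - 30*z - 8) - 24*z^2 + 99*z - 12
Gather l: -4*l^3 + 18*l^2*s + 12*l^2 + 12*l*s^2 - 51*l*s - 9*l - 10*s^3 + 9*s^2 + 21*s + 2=-4*l^3 + l^2*(18*s + 12) + l*(12*s^2 - 51*s - 9) - 10*s^3 + 9*s^2 + 21*s + 2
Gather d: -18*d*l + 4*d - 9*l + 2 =d*(4 - 18*l) - 9*l + 2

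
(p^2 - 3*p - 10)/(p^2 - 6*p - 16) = (p - 5)/(p - 8)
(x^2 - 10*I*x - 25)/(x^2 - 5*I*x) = (x - 5*I)/x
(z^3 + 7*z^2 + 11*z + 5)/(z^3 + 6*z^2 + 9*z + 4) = (z + 5)/(z + 4)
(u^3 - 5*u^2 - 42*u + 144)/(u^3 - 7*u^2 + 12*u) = (u^2 - 2*u - 48)/(u*(u - 4))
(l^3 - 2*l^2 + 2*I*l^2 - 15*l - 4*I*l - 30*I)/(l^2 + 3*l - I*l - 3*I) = (l^2 + l*(-5 + 2*I) - 10*I)/(l - I)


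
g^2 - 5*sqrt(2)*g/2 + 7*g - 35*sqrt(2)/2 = (g + 7)*(g - 5*sqrt(2)/2)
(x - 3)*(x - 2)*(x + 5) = x^3 - 19*x + 30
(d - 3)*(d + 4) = d^2 + d - 12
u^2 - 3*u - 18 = (u - 6)*(u + 3)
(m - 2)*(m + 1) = m^2 - m - 2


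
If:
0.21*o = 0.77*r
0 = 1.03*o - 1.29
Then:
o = 1.25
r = 0.34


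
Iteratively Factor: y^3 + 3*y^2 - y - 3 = (y - 1)*(y^2 + 4*y + 3) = (y - 1)*(y + 3)*(y + 1)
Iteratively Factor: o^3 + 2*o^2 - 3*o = (o)*(o^2 + 2*o - 3) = o*(o - 1)*(o + 3)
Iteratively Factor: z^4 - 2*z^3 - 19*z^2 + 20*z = (z)*(z^3 - 2*z^2 - 19*z + 20) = z*(z + 4)*(z^2 - 6*z + 5) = z*(z - 1)*(z + 4)*(z - 5)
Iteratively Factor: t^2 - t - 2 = (t - 2)*(t + 1)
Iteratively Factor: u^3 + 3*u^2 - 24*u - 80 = (u + 4)*(u^2 - u - 20) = (u + 4)^2*(u - 5)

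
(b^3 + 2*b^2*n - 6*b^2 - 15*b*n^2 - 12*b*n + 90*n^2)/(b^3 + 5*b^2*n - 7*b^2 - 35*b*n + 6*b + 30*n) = (b - 3*n)/(b - 1)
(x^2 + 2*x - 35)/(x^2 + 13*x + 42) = (x - 5)/(x + 6)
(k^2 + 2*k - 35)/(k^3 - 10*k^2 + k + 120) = (k + 7)/(k^2 - 5*k - 24)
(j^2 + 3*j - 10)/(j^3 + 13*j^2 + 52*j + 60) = (j - 2)/(j^2 + 8*j + 12)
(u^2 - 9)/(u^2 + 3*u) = (u - 3)/u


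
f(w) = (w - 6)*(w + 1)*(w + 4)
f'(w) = (w - 6)*(w + 1) + (w - 6)*(w + 4) + (w + 1)*(w + 4) = 3*w^2 - 2*w - 26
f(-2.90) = 18.60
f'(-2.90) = 5.03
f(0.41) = -34.76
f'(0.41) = -26.32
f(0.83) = -45.70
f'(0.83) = -25.59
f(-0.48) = -11.86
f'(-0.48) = -24.35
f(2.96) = -83.79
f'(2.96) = -5.64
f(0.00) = -24.00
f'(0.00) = -26.00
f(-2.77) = 19.09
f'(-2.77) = 2.56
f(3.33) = -84.74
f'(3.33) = 0.61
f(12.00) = 1248.00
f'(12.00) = 382.00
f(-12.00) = -1584.00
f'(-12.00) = 430.00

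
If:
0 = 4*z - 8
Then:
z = 2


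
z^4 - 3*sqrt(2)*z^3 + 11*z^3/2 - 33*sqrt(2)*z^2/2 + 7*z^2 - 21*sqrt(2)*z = z*(z + 2)*(z + 7/2)*(z - 3*sqrt(2))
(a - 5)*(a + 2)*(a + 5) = a^3 + 2*a^2 - 25*a - 50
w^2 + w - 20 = (w - 4)*(w + 5)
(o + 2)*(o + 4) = o^2 + 6*o + 8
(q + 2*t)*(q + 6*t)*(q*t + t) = q^3*t + 8*q^2*t^2 + q^2*t + 12*q*t^3 + 8*q*t^2 + 12*t^3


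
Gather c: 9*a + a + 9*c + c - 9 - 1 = 10*a + 10*c - 10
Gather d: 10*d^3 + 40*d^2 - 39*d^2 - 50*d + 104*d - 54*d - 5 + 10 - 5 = 10*d^3 + d^2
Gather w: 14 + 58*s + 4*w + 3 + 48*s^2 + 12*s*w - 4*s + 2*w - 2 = 48*s^2 + 54*s + w*(12*s + 6) + 15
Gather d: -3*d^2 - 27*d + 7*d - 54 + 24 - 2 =-3*d^2 - 20*d - 32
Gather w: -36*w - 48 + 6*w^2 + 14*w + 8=6*w^2 - 22*w - 40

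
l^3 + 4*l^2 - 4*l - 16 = (l - 2)*(l + 2)*(l + 4)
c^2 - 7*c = c*(c - 7)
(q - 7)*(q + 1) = q^2 - 6*q - 7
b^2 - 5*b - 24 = (b - 8)*(b + 3)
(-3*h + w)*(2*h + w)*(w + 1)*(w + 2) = -6*h^2*w^2 - 18*h^2*w - 12*h^2 - h*w^3 - 3*h*w^2 - 2*h*w + w^4 + 3*w^3 + 2*w^2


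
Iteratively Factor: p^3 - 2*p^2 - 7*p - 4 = (p + 1)*(p^2 - 3*p - 4) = (p + 1)^2*(p - 4)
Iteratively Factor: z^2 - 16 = (z - 4)*(z + 4)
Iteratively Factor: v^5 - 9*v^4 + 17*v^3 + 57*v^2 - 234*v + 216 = (v - 4)*(v^4 - 5*v^3 - 3*v^2 + 45*v - 54) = (v - 4)*(v + 3)*(v^3 - 8*v^2 + 21*v - 18) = (v - 4)*(v - 3)*(v + 3)*(v^2 - 5*v + 6) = (v - 4)*(v - 3)^2*(v + 3)*(v - 2)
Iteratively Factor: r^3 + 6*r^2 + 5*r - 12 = (r + 3)*(r^2 + 3*r - 4) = (r - 1)*(r + 3)*(r + 4)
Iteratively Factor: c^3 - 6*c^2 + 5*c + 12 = (c - 4)*(c^2 - 2*c - 3) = (c - 4)*(c - 3)*(c + 1)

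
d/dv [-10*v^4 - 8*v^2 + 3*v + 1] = -40*v^3 - 16*v + 3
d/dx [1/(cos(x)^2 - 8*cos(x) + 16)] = 2*sin(x)/(cos(x) - 4)^3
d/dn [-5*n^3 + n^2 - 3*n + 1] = -15*n^2 + 2*n - 3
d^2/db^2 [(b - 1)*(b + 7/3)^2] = 6*b + 22/3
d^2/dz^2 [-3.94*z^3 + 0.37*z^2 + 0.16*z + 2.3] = 0.74 - 23.64*z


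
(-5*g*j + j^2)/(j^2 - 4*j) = (-5*g + j)/(j - 4)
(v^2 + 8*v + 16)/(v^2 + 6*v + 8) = (v + 4)/(v + 2)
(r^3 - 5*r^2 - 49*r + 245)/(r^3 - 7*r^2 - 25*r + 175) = (r + 7)/(r + 5)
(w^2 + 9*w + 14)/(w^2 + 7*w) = (w + 2)/w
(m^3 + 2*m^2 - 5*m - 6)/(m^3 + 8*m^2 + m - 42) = (m + 1)/(m + 7)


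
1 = 1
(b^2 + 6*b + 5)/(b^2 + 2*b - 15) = (b + 1)/(b - 3)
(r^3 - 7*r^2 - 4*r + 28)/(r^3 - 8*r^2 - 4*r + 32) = (r - 7)/(r - 8)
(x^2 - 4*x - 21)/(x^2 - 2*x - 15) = (x - 7)/(x - 5)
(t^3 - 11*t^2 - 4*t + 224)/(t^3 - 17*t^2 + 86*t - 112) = (t + 4)/(t - 2)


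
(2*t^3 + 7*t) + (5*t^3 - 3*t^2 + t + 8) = 7*t^3 - 3*t^2 + 8*t + 8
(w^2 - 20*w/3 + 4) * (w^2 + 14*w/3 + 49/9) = w^4 - 2*w^3 - 65*w^2/3 - 476*w/27 + 196/9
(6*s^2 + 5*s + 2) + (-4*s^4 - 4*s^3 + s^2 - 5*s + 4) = -4*s^4 - 4*s^3 + 7*s^2 + 6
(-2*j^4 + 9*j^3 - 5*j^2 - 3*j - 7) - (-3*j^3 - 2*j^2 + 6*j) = -2*j^4 + 12*j^3 - 3*j^2 - 9*j - 7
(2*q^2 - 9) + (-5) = 2*q^2 - 14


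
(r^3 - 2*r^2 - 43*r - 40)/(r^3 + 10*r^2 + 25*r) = (r^2 - 7*r - 8)/(r*(r + 5))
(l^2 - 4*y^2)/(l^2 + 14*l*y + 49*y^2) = (l^2 - 4*y^2)/(l^2 + 14*l*y + 49*y^2)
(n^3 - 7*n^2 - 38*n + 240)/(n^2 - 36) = (n^2 - 13*n + 40)/(n - 6)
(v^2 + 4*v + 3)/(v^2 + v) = (v + 3)/v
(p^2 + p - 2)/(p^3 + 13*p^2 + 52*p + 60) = (p - 1)/(p^2 + 11*p + 30)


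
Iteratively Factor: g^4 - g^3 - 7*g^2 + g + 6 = (g - 3)*(g^3 + 2*g^2 - g - 2) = (g - 3)*(g - 1)*(g^2 + 3*g + 2) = (g - 3)*(g - 1)*(g + 2)*(g + 1)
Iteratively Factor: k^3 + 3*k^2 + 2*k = (k + 1)*(k^2 + 2*k) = (k + 1)*(k + 2)*(k)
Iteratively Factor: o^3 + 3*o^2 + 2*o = (o + 1)*(o^2 + 2*o) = (o + 1)*(o + 2)*(o)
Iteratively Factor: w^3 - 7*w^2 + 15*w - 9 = (w - 1)*(w^2 - 6*w + 9) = (w - 3)*(w - 1)*(w - 3)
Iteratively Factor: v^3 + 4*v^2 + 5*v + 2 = (v + 1)*(v^2 + 3*v + 2) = (v + 1)*(v + 2)*(v + 1)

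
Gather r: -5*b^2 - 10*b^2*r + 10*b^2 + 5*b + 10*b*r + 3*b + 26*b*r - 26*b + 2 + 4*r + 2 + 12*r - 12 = 5*b^2 - 18*b + r*(-10*b^2 + 36*b + 16) - 8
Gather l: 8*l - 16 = 8*l - 16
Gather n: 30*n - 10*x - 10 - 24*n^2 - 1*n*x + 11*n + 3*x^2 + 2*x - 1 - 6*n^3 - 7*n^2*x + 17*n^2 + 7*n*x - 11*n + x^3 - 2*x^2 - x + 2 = -6*n^3 + n^2*(-7*x - 7) + n*(6*x + 30) + x^3 + x^2 - 9*x - 9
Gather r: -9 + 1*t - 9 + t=2*t - 18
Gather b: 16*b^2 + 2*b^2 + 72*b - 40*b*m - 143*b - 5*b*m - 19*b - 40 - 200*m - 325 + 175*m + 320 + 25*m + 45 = 18*b^2 + b*(-45*m - 90)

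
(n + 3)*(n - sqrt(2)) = n^2 - sqrt(2)*n + 3*n - 3*sqrt(2)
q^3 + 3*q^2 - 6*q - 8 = (q - 2)*(q + 1)*(q + 4)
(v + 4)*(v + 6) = v^2 + 10*v + 24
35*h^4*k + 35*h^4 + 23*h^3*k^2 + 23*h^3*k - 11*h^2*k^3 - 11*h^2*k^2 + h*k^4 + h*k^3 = (-7*h + k)*(-5*h + k)*(h + k)*(h*k + h)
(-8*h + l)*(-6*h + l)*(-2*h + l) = -96*h^3 + 76*h^2*l - 16*h*l^2 + l^3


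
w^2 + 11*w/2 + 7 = (w + 2)*(w + 7/2)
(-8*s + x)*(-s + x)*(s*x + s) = 8*s^3*x + 8*s^3 - 9*s^2*x^2 - 9*s^2*x + s*x^3 + s*x^2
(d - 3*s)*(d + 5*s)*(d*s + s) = d^3*s + 2*d^2*s^2 + d^2*s - 15*d*s^3 + 2*d*s^2 - 15*s^3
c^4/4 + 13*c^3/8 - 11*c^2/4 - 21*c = c*(c/4 + 1)*(c - 7/2)*(c + 6)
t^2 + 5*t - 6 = (t - 1)*(t + 6)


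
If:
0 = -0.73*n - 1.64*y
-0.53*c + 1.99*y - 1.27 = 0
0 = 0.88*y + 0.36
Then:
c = -3.93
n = 0.92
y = -0.41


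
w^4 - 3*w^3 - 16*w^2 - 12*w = w*(w - 6)*(w + 1)*(w + 2)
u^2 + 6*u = u*(u + 6)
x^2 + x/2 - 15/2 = (x - 5/2)*(x + 3)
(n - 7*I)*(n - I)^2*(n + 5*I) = n^4 - 4*I*n^3 + 30*n^2 - 68*I*n - 35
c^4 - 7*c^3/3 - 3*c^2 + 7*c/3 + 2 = (c - 3)*(c - 1)*(c + 2/3)*(c + 1)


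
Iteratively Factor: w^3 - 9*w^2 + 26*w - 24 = (w - 3)*(w^2 - 6*w + 8) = (w - 3)*(w - 2)*(w - 4)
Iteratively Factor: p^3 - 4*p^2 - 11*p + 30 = (p + 3)*(p^2 - 7*p + 10) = (p - 5)*(p + 3)*(p - 2)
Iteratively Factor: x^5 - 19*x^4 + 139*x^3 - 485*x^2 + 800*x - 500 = (x - 2)*(x^4 - 17*x^3 + 105*x^2 - 275*x + 250) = (x - 2)^2*(x^3 - 15*x^2 + 75*x - 125) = (x - 5)*(x - 2)^2*(x^2 - 10*x + 25) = (x - 5)^2*(x - 2)^2*(x - 5)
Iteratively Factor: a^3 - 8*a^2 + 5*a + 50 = (a - 5)*(a^2 - 3*a - 10) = (a - 5)^2*(a + 2)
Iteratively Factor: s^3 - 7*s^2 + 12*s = (s - 4)*(s^2 - 3*s) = s*(s - 4)*(s - 3)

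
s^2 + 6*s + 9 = (s + 3)^2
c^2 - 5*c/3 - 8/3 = (c - 8/3)*(c + 1)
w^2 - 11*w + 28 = (w - 7)*(w - 4)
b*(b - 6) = b^2 - 6*b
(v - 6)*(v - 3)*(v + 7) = v^3 - 2*v^2 - 45*v + 126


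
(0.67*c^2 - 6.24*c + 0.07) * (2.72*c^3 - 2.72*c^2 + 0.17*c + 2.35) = 1.8224*c^5 - 18.7952*c^4 + 17.2771*c^3 + 0.3233*c^2 - 14.6521*c + 0.1645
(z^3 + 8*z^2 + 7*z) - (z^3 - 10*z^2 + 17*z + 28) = 18*z^2 - 10*z - 28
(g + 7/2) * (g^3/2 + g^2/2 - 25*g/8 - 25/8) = g^4/2 + 9*g^3/4 - 11*g^2/8 - 225*g/16 - 175/16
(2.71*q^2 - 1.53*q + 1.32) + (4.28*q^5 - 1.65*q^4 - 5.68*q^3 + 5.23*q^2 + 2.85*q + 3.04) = 4.28*q^5 - 1.65*q^4 - 5.68*q^3 + 7.94*q^2 + 1.32*q + 4.36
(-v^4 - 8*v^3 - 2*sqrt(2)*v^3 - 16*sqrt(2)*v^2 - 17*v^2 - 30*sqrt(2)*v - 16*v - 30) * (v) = -v^5 - 8*v^4 - 2*sqrt(2)*v^4 - 16*sqrt(2)*v^3 - 17*v^3 - 30*sqrt(2)*v^2 - 16*v^2 - 30*v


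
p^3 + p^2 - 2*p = p*(p - 1)*(p + 2)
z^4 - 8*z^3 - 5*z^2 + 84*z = z*(z - 7)*(z - 4)*(z + 3)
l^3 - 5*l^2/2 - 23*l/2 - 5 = (l - 5)*(l + 1/2)*(l + 2)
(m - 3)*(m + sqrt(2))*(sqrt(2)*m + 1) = sqrt(2)*m^3 - 3*sqrt(2)*m^2 + 3*m^2 - 9*m + sqrt(2)*m - 3*sqrt(2)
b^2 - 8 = (b - 2*sqrt(2))*(b + 2*sqrt(2))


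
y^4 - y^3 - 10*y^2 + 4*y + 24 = (y - 3)*(y - 2)*(y + 2)^2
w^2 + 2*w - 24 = (w - 4)*(w + 6)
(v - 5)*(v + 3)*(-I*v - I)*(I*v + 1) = v^4 - v^3 - I*v^3 - 17*v^2 + I*v^2 - 15*v + 17*I*v + 15*I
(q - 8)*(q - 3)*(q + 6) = q^3 - 5*q^2 - 42*q + 144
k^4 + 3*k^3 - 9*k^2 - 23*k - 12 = (k - 3)*(k + 1)^2*(k + 4)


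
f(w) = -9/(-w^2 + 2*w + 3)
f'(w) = -9*(2*w - 2)/(-w^2 + 2*w + 3)^2 = 18*(1 - w)/(-w^2 + 2*w + 3)^2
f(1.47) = -2.38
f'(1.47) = -0.59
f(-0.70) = -8.11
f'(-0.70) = 24.84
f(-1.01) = 224.44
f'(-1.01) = 22499.86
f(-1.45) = 4.49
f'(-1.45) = 11.00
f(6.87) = 0.30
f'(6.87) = -0.11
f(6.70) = 0.32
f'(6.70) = -0.13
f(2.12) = -3.28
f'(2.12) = -2.67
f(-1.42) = 4.85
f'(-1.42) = 12.64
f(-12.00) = 0.05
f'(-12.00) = 0.01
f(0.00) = -3.00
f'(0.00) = 2.00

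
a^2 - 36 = (a - 6)*(a + 6)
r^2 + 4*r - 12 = (r - 2)*(r + 6)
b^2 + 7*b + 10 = (b + 2)*(b + 5)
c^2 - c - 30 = (c - 6)*(c + 5)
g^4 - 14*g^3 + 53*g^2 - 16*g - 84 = (g - 7)*(g - 6)*(g - 2)*(g + 1)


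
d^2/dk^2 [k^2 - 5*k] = 2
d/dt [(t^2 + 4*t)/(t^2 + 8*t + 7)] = 2*(2*t^2 + 7*t + 14)/(t^4 + 16*t^3 + 78*t^2 + 112*t + 49)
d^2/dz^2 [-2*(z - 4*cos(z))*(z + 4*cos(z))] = 128*sin(z)^2 - 68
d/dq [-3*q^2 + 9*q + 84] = 9 - 6*q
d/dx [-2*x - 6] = -2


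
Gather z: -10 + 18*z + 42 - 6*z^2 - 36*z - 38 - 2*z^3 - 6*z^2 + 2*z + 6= -2*z^3 - 12*z^2 - 16*z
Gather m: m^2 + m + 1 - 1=m^2 + m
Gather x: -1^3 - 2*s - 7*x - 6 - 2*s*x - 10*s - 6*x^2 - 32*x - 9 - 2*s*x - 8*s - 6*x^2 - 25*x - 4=-20*s - 12*x^2 + x*(-4*s - 64) - 20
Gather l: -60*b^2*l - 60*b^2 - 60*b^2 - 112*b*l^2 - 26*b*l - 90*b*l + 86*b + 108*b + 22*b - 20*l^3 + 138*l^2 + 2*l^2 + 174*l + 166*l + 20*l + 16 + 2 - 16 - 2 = -120*b^2 + 216*b - 20*l^3 + l^2*(140 - 112*b) + l*(-60*b^2 - 116*b + 360)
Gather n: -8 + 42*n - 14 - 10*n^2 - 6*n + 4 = -10*n^2 + 36*n - 18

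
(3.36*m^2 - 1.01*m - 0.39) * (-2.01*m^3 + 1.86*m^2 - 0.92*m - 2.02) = -6.7536*m^5 + 8.2797*m^4 - 4.1859*m^3 - 6.5834*m^2 + 2.399*m + 0.7878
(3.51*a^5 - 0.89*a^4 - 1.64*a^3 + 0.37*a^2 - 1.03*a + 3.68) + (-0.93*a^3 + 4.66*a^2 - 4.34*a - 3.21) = 3.51*a^5 - 0.89*a^4 - 2.57*a^3 + 5.03*a^2 - 5.37*a + 0.47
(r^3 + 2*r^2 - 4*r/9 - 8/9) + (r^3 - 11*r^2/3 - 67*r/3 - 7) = 2*r^3 - 5*r^2/3 - 205*r/9 - 71/9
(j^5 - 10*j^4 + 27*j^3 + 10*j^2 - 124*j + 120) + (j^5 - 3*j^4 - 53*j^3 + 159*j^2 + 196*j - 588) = 2*j^5 - 13*j^4 - 26*j^3 + 169*j^2 + 72*j - 468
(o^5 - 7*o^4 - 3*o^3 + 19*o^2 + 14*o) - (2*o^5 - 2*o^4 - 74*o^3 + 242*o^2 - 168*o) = -o^5 - 5*o^4 + 71*o^3 - 223*o^2 + 182*o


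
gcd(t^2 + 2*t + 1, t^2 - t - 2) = t + 1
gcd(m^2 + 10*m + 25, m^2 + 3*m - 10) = m + 5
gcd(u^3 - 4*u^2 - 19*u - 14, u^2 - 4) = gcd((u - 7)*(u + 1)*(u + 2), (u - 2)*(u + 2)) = u + 2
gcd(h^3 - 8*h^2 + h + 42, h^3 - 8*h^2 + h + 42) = h^3 - 8*h^2 + h + 42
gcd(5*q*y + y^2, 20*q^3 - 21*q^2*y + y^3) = 5*q + y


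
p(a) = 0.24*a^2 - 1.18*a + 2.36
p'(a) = 0.48*a - 1.18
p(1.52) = 1.12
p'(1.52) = -0.45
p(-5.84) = 17.44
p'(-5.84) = -3.98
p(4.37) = 1.79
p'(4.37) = 0.92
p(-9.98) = 38.04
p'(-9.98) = -5.97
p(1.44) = 1.16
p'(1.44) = -0.49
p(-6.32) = 19.40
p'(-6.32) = -4.21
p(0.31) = 2.02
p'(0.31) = -1.03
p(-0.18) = 2.58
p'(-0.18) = -1.27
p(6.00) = 3.92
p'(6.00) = 1.70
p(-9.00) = 32.42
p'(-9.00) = -5.50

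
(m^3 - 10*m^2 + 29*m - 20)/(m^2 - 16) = (m^2 - 6*m + 5)/(m + 4)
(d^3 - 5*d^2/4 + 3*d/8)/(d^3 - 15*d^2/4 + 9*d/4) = (d - 1/2)/(d - 3)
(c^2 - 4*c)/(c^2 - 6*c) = (c - 4)/(c - 6)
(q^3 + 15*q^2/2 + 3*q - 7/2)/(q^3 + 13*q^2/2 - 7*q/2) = (q + 1)/q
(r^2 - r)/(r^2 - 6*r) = (r - 1)/(r - 6)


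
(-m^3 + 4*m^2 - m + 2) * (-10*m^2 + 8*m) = 10*m^5 - 48*m^4 + 42*m^3 - 28*m^2 + 16*m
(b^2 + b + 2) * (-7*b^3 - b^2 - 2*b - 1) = -7*b^5 - 8*b^4 - 17*b^3 - 5*b^2 - 5*b - 2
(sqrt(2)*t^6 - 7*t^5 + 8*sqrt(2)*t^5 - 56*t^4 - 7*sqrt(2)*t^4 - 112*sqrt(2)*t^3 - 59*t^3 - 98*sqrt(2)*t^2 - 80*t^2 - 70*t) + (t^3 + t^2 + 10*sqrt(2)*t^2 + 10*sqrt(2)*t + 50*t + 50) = sqrt(2)*t^6 - 7*t^5 + 8*sqrt(2)*t^5 - 56*t^4 - 7*sqrt(2)*t^4 - 112*sqrt(2)*t^3 - 58*t^3 - 88*sqrt(2)*t^2 - 79*t^2 - 20*t + 10*sqrt(2)*t + 50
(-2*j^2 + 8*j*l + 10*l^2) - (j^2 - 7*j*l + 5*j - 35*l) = -3*j^2 + 15*j*l - 5*j + 10*l^2 + 35*l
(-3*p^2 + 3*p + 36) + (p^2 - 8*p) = -2*p^2 - 5*p + 36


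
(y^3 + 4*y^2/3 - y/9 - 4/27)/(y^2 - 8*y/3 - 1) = (y^2 + y - 4/9)/(y - 3)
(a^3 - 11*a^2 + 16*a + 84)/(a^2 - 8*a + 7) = (a^2 - 4*a - 12)/(a - 1)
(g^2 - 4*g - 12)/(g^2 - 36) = (g + 2)/(g + 6)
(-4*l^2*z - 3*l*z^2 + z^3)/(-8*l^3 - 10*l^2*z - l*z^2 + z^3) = z/(2*l + z)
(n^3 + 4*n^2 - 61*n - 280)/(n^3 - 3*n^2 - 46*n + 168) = (n^2 - 3*n - 40)/(n^2 - 10*n + 24)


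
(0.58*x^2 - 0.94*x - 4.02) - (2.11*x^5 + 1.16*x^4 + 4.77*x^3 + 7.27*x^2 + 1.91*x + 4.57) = -2.11*x^5 - 1.16*x^4 - 4.77*x^3 - 6.69*x^2 - 2.85*x - 8.59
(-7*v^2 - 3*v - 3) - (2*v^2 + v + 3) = -9*v^2 - 4*v - 6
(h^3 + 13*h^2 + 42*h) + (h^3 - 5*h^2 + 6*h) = 2*h^3 + 8*h^2 + 48*h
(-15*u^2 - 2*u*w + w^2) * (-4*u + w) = 60*u^3 - 7*u^2*w - 6*u*w^2 + w^3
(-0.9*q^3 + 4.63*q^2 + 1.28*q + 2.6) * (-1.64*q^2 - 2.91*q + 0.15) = 1.476*q^5 - 4.9742*q^4 - 15.7075*q^3 - 7.2943*q^2 - 7.374*q + 0.39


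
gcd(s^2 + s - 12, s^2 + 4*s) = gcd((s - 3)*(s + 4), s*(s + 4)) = s + 4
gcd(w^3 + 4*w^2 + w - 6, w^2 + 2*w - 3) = w^2 + 2*w - 3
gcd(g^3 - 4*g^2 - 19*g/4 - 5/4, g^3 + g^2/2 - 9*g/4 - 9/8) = g + 1/2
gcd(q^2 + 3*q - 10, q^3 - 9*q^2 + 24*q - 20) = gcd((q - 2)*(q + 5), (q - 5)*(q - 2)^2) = q - 2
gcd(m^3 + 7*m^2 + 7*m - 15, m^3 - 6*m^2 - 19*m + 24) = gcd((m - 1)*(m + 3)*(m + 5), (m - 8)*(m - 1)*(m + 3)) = m^2 + 2*m - 3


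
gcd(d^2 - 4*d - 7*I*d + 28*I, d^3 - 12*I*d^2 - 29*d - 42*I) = d - 7*I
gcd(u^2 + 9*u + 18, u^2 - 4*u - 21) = u + 3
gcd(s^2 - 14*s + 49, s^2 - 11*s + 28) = s - 7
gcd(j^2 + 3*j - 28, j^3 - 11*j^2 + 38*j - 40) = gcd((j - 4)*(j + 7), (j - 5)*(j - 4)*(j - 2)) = j - 4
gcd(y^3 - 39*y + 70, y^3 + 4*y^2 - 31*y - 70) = y^2 + 2*y - 35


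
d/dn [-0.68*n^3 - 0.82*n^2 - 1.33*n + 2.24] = -2.04*n^2 - 1.64*n - 1.33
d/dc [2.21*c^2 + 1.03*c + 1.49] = 4.42*c + 1.03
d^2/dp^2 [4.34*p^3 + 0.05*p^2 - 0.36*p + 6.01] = 26.04*p + 0.1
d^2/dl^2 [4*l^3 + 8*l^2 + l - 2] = 24*l + 16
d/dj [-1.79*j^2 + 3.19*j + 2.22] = 3.19 - 3.58*j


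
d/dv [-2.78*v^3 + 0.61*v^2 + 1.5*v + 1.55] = -8.34*v^2 + 1.22*v + 1.5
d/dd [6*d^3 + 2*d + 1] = 18*d^2 + 2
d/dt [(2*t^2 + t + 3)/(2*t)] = 1 - 3/(2*t^2)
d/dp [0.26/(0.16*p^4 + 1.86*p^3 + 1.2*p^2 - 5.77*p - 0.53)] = (-0.1664*p^3 - 1.4508*p^2 - 0.624*p + 1.5002)/(0.16*p^4 + 1.86*p^3 + 1.2*p^2 - 5.77*p - 0.53)^2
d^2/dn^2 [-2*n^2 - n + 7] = -4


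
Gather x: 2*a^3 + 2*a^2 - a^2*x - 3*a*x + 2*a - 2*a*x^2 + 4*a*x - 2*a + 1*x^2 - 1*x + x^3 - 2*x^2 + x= 2*a^3 + 2*a^2 + x^3 + x^2*(-2*a - 1) + x*(-a^2 + a)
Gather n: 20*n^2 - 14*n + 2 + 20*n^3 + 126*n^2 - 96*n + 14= 20*n^3 + 146*n^2 - 110*n + 16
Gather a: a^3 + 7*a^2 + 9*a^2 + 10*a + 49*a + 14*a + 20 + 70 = a^3 + 16*a^2 + 73*a + 90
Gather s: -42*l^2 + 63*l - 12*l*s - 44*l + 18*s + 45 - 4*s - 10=-42*l^2 + 19*l + s*(14 - 12*l) + 35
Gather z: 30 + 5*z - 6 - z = 4*z + 24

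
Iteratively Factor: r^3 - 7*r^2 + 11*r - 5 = (r - 5)*(r^2 - 2*r + 1) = (r - 5)*(r - 1)*(r - 1)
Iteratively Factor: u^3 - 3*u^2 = (u)*(u^2 - 3*u) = u*(u - 3)*(u)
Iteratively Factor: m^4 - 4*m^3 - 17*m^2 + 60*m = (m)*(m^3 - 4*m^2 - 17*m + 60) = m*(m - 3)*(m^2 - m - 20) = m*(m - 5)*(m - 3)*(m + 4)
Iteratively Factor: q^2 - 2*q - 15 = (q - 5)*(q + 3)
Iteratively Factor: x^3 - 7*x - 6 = (x - 3)*(x^2 + 3*x + 2) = (x - 3)*(x + 2)*(x + 1)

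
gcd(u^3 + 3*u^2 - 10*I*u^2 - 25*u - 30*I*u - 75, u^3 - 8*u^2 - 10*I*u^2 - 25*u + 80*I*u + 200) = u^2 - 10*I*u - 25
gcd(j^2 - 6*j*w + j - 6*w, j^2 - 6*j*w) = -j + 6*w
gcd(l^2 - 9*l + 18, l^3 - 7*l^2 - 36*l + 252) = l - 6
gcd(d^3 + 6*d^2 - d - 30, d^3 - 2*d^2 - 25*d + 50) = d^2 + 3*d - 10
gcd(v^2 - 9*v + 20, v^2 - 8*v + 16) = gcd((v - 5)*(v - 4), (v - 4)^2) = v - 4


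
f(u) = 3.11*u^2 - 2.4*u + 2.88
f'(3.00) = 16.26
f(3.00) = 23.67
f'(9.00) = 53.58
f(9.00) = 233.19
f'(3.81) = 21.30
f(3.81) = 38.88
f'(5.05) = 29.01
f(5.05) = 70.07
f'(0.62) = 1.46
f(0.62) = 2.59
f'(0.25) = -0.84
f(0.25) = 2.47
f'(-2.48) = -17.83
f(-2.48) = 27.96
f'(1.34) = 5.93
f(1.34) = 5.25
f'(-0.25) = -3.96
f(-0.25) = 3.67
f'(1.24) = 5.31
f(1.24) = 4.69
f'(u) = 6.22*u - 2.4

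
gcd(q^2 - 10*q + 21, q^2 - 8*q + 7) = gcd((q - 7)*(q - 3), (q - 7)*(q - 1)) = q - 7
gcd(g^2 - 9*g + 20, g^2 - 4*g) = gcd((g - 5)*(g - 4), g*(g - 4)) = g - 4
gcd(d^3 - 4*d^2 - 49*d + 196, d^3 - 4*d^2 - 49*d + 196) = d^3 - 4*d^2 - 49*d + 196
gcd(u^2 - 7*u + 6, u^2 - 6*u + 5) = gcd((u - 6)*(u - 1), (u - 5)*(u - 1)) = u - 1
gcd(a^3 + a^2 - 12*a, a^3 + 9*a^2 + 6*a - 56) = a + 4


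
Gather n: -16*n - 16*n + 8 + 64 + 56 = 128 - 32*n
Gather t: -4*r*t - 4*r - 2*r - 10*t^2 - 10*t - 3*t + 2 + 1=-6*r - 10*t^2 + t*(-4*r - 13) + 3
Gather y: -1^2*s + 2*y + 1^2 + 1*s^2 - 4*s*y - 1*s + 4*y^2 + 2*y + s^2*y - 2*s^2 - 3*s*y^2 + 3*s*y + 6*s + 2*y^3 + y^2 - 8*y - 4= -s^2 + 4*s + 2*y^3 + y^2*(5 - 3*s) + y*(s^2 - s - 4) - 3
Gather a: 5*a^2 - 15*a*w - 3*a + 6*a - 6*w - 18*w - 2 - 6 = 5*a^2 + a*(3 - 15*w) - 24*w - 8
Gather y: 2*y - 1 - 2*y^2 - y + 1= -2*y^2 + y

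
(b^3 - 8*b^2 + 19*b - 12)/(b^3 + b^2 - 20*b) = (b^2 - 4*b + 3)/(b*(b + 5))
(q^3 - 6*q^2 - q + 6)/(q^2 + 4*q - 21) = (q^3 - 6*q^2 - q + 6)/(q^2 + 4*q - 21)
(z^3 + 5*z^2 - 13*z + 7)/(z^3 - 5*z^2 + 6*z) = (z^3 + 5*z^2 - 13*z + 7)/(z*(z^2 - 5*z + 6))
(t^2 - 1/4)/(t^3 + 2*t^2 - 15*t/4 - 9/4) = (2*t - 1)/(2*t^2 + 3*t - 9)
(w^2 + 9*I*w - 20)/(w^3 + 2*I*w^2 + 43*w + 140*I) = 1/(w - 7*I)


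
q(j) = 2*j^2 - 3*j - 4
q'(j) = 4*j - 3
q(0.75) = -5.12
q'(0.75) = 0.00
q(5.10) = 32.72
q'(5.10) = 17.40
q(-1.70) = 6.88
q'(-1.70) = -9.80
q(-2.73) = 19.10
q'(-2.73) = -13.92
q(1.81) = -2.88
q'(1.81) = 4.24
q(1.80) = -2.92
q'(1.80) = 4.20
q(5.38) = 37.75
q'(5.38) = 18.52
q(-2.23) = 12.64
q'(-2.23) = -11.92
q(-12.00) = 320.00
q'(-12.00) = -51.00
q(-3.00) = 23.00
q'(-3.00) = -15.00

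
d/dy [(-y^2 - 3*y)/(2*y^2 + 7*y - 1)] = (-y^2 + 2*y + 3)/(4*y^4 + 28*y^3 + 45*y^2 - 14*y + 1)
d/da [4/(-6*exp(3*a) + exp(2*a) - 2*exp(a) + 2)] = 8*(9*exp(2*a) - exp(a) + 1)*exp(a)/(6*exp(3*a) - exp(2*a) + 2*exp(a) - 2)^2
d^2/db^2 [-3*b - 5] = 0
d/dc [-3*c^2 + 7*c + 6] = 7 - 6*c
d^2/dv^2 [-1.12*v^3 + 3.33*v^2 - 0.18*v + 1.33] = 6.66 - 6.72*v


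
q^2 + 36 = (q - 6*I)*(q + 6*I)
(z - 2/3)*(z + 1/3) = z^2 - z/3 - 2/9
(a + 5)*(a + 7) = a^2 + 12*a + 35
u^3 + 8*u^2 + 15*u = u*(u + 3)*(u + 5)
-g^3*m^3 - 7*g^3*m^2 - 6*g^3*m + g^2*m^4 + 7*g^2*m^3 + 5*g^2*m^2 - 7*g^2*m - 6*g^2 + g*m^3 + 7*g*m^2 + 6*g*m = (-g + m)*(m + 6)*(g*m + 1)*(g*m + g)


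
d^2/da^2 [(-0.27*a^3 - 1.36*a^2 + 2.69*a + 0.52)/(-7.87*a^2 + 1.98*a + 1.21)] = (-283.576576*a^3 - 111.6567*a^2 - 102.706824*a + 2.890932)/(487.443403*a^6 - 367.905186*a^5 - 132.270303*a^4 + 105.367284*a^3 + 20.336349*a^2 - 8.696754*a - 1.771561)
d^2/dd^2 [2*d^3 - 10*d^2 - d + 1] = 12*d - 20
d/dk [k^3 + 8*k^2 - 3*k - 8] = 3*k^2 + 16*k - 3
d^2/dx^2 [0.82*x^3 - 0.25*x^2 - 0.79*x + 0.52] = 4.92*x - 0.5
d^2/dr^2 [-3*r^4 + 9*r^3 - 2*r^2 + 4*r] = -36*r^2 + 54*r - 4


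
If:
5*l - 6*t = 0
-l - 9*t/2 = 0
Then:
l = 0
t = 0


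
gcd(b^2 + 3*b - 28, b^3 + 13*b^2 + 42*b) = b + 7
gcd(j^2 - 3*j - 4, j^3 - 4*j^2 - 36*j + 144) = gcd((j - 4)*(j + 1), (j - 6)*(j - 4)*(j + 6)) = j - 4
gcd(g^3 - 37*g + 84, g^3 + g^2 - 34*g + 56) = g^2 + 3*g - 28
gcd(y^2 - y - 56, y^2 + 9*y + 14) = y + 7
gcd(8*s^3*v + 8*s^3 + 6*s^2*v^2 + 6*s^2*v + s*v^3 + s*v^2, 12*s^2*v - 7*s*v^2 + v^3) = 1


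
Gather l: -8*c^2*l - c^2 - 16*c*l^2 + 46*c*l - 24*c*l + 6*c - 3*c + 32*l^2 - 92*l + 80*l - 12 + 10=-c^2 + 3*c + l^2*(32 - 16*c) + l*(-8*c^2 + 22*c - 12) - 2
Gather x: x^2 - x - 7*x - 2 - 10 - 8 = x^2 - 8*x - 20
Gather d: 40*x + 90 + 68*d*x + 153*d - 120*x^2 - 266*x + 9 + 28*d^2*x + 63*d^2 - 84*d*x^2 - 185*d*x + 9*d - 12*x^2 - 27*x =d^2*(28*x + 63) + d*(-84*x^2 - 117*x + 162) - 132*x^2 - 253*x + 99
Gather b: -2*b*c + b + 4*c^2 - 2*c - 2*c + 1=b*(1 - 2*c) + 4*c^2 - 4*c + 1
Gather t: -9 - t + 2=-t - 7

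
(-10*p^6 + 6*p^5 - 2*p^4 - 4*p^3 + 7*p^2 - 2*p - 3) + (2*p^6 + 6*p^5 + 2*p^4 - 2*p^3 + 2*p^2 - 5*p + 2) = -8*p^6 + 12*p^5 - 6*p^3 + 9*p^2 - 7*p - 1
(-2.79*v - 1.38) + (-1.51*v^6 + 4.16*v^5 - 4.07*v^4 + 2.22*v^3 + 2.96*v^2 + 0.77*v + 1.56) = -1.51*v^6 + 4.16*v^5 - 4.07*v^4 + 2.22*v^3 + 2.96*v^2 - 2.02*v + 0.18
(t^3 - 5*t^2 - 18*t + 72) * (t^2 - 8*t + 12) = t^5 - 13*t^4 + 34*t^3 + 156*t^2 - 792*t + 864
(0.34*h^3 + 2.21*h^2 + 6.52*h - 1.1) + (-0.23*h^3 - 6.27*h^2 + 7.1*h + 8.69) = 0.11*h^3 - 4.06*h^2 + 13.62*h + 7.59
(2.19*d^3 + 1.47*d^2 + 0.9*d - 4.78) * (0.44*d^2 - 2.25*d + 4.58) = 0.9636*d^5 - 4.2807*d^4 + 7.1187*d^3 + 2.6044*d^2 + 14.877*d - 21.8924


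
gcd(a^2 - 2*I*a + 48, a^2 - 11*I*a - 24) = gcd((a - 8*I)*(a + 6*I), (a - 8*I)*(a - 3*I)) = a - 8*I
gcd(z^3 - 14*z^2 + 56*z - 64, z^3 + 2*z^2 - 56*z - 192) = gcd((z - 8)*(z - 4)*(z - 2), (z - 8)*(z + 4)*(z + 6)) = z - 8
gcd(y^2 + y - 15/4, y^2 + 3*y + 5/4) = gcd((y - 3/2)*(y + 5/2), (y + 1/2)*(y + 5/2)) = y + 5/2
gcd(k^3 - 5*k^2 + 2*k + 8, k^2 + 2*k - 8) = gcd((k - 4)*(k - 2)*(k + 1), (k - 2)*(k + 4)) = k - 2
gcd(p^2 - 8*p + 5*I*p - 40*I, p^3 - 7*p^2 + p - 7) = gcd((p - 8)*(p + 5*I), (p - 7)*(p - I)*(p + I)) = 1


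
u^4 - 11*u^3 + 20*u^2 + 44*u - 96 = (u - 8)*(u - 3)*(u - 2)*(u + 2)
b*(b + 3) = b^2 + 3*b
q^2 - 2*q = q*(q - 2)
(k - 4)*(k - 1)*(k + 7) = k^3 + 2*k^2 - 31*k + 28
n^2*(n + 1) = n^3 + n^2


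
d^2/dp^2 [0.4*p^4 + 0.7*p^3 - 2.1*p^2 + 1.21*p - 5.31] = 4.8*p^2 + 4.2*p - 4.2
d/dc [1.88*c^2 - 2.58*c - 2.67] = 3.76*c - 2.58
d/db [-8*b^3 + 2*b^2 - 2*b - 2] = -24*b^2 + 4*b - 2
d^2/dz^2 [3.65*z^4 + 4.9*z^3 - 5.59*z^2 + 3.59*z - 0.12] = 43.8*z^2 + 29.4*z - 11.18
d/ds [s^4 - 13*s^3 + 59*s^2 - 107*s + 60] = 4*s^3 - 39*s^2 + 118*s - 107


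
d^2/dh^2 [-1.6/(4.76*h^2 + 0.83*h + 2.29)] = (72.50432*h^2 + 12.64256*h - 1.6*(9.52*h + 0.83)*(19.04*h + 1.66) + 34.88128)/(4.76*h^2 + 0.83*h + 2.29)^3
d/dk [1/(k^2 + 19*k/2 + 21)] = 2*(-4*k - 19)/(2*k^2 + 19*k + 42)^2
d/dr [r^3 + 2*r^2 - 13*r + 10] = 3*r^2 + 4*r - 13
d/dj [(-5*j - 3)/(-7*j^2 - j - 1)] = (35*j^2 + 5*j - (5*j + 3)*(14*j + 1) + 5)/(7*j^2 + j + 1)^2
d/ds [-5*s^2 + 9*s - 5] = 9 - 10*s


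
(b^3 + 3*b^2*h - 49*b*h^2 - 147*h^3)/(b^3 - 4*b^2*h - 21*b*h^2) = (b + 7*h)/b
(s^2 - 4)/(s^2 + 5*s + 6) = (s - 2)/(s + 3)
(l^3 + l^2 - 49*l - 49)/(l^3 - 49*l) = (l + 1)/l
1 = 1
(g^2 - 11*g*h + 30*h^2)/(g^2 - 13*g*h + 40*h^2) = (g - 6*h)/(g - 8*h)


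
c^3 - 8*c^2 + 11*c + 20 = (c - 5)*(c - 4)*(c + 1)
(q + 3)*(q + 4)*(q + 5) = q^3 + 12*q^2 + 47*q + 60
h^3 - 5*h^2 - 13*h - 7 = (h - 7)*(h + 1)^2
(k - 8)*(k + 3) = k^2 - 5*k - 24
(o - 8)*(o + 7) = o^2 - o - 56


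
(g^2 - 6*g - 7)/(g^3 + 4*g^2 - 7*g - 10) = (g - 7)/(g^2 + 3*g - 10)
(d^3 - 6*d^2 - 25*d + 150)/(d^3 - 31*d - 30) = (d - 5)/(d + 1)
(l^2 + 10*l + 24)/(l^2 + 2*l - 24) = (l + 4)/(l - 4)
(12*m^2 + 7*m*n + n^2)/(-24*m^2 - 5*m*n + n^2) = (-4*m - n)/(8*m - n)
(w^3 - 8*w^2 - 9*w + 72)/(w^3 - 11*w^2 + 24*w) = (w + 3)/w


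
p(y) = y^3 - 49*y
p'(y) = 3*y^2 - 49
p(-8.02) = -122.87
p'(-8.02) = 143.96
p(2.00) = -90.00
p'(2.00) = -37.00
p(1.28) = -60.62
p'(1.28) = -44.08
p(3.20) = -124.03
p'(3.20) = -18.28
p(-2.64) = 110.96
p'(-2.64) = -28.09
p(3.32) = -126.09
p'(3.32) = -15.93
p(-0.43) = 20.99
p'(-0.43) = -48.45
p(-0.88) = 42.44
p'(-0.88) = -46.68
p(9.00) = 288.00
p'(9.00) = 194.00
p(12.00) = 1140.00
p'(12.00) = 383.00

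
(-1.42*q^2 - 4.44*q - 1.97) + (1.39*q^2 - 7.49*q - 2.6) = -0.03*q^2 - 11.93*q - 4.57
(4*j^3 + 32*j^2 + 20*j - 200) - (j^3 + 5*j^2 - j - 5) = 3*j^3 + 27*j^2 + 21*j - 195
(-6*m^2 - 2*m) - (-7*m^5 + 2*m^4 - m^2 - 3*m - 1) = 7*m^5 - 2*m^4 - 5*m^2 + m + 1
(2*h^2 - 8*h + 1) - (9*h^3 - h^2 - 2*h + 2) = -9*h^3 + 3*h^2 - 6*h - 1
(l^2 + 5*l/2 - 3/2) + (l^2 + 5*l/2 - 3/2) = 2*l^2 + 5*l - 3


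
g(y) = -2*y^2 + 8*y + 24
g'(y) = 8 - 4*y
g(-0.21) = 22.23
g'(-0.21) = 8.84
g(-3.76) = -34.36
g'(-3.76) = 23.04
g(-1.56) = 6.65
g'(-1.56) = 14.24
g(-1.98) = 0.32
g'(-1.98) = 15.92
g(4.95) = 14.60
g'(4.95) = -11.80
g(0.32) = 26.36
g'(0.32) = 6.72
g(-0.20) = 22.32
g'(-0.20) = 8.80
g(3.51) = 27.44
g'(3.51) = -6.04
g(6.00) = 0.00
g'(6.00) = -16.00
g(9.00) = -66.00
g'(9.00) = -28.00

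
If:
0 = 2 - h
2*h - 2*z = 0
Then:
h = 2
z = 2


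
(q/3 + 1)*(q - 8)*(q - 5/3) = q^3/3 - 20*q^2/9 - 47*q/9 + 40/3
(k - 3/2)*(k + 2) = k^2 + k/2 - 3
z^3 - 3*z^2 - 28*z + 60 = (z - 6)*(z - 2)*(z + 5)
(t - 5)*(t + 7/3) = t^2 - 8*t/3 - 35/3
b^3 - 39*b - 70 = (b - 7)*(b + 2)*(b + 5)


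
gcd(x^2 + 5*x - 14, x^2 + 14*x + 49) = x + 7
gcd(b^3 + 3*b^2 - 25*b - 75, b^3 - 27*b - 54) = b + 3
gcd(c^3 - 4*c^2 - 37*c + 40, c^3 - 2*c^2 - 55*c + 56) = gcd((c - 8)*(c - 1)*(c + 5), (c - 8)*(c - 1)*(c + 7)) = c^2 - 9*c + 8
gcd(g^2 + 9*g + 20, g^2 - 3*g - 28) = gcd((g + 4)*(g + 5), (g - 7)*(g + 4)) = g + 4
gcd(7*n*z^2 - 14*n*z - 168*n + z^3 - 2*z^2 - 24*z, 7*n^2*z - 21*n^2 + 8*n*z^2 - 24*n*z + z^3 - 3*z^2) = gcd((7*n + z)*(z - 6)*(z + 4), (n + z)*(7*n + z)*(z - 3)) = 7*n + z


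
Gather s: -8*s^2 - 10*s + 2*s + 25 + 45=-8*s^2 - 8*s + 70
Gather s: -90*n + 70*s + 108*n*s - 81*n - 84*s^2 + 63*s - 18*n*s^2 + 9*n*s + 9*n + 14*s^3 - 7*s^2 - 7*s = -162*n + 14*s^3 + s^2*(-18*n - 91) + s*(117*n + 126)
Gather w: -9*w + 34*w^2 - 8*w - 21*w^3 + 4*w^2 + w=-21*w^3 + 38*w^2 - 16*w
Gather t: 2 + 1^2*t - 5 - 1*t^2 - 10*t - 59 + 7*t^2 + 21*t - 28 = 6*t^2 + 12*t - 90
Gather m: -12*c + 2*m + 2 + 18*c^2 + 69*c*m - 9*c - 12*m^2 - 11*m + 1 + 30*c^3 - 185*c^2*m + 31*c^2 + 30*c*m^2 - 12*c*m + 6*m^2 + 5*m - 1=30*c^3 + 49*c^2 - 21*c + m^2*(30*c - 6) + m*(-185*c^2 + 57*c - 4) + 2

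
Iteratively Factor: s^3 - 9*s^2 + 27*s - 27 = (s - 3)*(s^2 - 6*s + 9) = (s - 3)^2*(s - 3)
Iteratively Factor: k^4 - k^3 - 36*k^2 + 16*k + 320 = (k - 4)*(k^3 + 3*k^2 - 24*k - 80) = (k - 5)*(k - 4)*(k^2 + 8*k + 16) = (k - 5)*(k - 4)*(k + 4)*(k + 4)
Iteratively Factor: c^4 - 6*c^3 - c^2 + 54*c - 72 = (c + 3)*(c^3 - 9*c^2 + 26*c - 24) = (c - 2)*(c + 3)*(c^2 - 7*c + 12) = (c - 4)*(c - 2)*(c + 3)*(c - 3)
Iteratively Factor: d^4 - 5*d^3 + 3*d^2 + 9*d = (d + 1)*(d^3 - 6*d^2 + 9*d) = (d - 3)*(d + 1)*(d^2 - 3*d) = d*(d - 3)*(d + 1)*(d - 3)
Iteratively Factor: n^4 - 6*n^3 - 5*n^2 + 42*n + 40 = (n + 1)*(n^3 - 7*n^2 + 2*n + 40) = (n - 5)*(n + 1)*(n^2 - 2*n - 8) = (n - 5)*(n + 1)*(n + 2)*(n - 4)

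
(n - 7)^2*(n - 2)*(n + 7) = n^4 - 9*n^3 - 35*n^2 + 441*n - 686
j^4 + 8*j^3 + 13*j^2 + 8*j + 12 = (j + 2)*(j + 6)*(j - I)*(j + I)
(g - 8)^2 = g^2 - 16*g + 64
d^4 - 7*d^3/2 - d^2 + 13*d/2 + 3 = (d - 3)*(d - 2)*(d + 1/2)*(d + 1)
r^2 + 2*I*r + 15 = (r - 3*I)*(r + 5*I)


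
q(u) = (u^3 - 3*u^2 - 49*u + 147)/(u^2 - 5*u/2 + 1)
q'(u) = (5/2 - 2*u)*(u^3 - 3*u^2 - 49*u + 147)/(u^2 - 5*u/2 + 1)^2 + (3*u^2 - 6*u - 49)/(u^2 - 5*u/2 + 1) = 2*(2*u^4 - 10*u^3 + 119*u^2 - 600*u + 637)/(4*u^4 - 20*u^3 + 33*u^2 - 20*u + 4)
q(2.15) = 152.41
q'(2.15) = -1302.49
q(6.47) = -0.93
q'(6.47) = 1.78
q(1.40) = -139.38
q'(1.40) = 17.98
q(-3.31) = 11.87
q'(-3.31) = 5.53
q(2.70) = 8.13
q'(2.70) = -43.44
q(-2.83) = 14.86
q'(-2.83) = 7.04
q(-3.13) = 12.90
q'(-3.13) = 6.03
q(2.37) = 39.50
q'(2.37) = -194.90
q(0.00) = 147.00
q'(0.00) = 318.50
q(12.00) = 7.43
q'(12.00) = 1.31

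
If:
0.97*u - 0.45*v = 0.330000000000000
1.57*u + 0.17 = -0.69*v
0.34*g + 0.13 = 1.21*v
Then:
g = -2.15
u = 0.11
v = -0.50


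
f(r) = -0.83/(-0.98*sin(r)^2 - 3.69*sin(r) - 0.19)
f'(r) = -0.83*(1.96*sin(r)*cos(r) + 3.69*cos(r))/(-0.98*sin(r)^2 - 3.69*sin(r) - 0.19)^2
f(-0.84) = -0.41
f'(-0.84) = -0.30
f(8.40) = 0.20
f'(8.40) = 0.14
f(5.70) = -0.54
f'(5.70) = -0.76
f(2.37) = 0.26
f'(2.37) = 0.29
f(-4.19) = 0.20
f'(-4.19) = 0.13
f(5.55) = -0.45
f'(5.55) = -0.43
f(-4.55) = 0.17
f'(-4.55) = 0.03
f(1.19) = 0.19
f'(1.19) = -0.09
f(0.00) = 4.37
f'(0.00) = -84.84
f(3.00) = 1.14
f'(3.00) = 6.11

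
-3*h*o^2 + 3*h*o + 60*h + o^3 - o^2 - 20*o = (-3*h + o)*(o - 5)*(o + 4)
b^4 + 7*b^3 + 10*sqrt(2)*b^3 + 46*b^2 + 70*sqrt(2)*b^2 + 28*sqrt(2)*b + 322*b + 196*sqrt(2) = (b + 7)*(b + sqrt(2))*(b + 2*sqrt(2))*(b + 7*sqrt(2))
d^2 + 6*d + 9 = (d + 3)^2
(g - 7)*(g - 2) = g^2 - 9*g + 14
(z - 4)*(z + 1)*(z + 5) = z^3 + 2*z^2 - 19*z - 20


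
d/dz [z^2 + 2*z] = 2*z + 2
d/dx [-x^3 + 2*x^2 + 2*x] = -3*x^2 + 4*x + 2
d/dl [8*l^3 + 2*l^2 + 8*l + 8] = 24*l^2 + 4*l + 8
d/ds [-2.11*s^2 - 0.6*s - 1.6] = -4.22*s - 0.6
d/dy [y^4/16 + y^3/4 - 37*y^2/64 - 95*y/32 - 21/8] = y^3/4 + 3*y^2/4 - 37*y/32 - 95/32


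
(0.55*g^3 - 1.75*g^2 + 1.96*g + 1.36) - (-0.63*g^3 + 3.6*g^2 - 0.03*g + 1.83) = 1.18*g^3 - 5.35*g^2 + 1.99*g - 0.47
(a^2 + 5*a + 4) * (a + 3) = a^3 + 8*a^2 + 19*a + 12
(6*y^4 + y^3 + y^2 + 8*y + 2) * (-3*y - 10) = -18*y^5 - 63*y^4 - 13*y^3 - 34*y^2 - 86*y - 20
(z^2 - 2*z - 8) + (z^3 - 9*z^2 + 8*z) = z^3 - 8*z^2 + 6*z - 8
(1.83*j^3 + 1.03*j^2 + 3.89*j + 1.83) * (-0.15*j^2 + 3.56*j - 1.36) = -0.2745*j^5 + 6.3603*j^4 + 0.5945*j^3 + 12.1731*j^2 + 1.2244*j - 2.4888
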